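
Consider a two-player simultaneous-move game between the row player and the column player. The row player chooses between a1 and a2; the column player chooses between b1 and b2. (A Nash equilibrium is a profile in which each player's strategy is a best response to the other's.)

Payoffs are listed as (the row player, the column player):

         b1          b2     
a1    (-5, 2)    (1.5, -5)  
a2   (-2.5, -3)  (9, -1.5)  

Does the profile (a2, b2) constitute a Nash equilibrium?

At (a2, b2), the row player earns 9; switching to a1 would give 1.5, so the row player has no profitable deviation.
The column player earns -1.5; switching to b1 would give -3, so the column player has no profitable deviation.
Neither player can gain by a unilateral deviation, so this profile is a Nash equilibrium.

Yes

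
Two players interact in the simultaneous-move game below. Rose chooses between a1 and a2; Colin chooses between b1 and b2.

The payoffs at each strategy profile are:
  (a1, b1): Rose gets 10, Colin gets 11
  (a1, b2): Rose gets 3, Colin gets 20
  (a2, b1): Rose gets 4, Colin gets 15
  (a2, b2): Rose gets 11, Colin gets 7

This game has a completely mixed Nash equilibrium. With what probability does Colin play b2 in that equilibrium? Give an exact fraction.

Let q be the probability that Colin plays b1. In a completely mixed equilibrium, Rose must be indifferent between a1 and a2.
Rose's expected payoff from a1 is 10q + 3(1−q); from a2 it is 4q + 11(1−q).
Setting these equal: 7q + 3 = −7q + 11, so q = 4/7.
Therefore Colin plays b2 with probability 1 − 4/7 = 3/7.

3/7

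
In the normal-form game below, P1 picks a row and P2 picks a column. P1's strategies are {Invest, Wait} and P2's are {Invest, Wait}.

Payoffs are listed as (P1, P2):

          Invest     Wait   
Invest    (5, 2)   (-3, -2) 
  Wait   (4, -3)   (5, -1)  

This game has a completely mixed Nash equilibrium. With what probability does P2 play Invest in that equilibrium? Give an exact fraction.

8/9

Let q be the probability that P2 plays Invest. In a completely mixed equilibrium, P1 must be indifferent between Invest and Wait.
P1's expected payoff from Invest is 5q − 3(1−q); from Wait it is 4q + 5(1−q).
Setting these equal: 8q − 3 = −q + 5, so q = 8/9.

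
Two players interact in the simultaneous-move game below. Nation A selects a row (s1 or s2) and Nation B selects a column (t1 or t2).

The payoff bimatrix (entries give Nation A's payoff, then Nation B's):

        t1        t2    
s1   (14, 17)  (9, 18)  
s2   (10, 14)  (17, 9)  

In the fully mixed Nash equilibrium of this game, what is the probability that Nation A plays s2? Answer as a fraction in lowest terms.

1/6

Let x be the probability that Nation A plays s1. In a completely mixed equilibrium, Nation B must be indifferent between t1 and t2.
Nation B's expected payoff from t1 is 17x + 14(1−x); from t2 it is 18x + 9(1−x).
Setting these equal: 3x + 14 = 9x + 9, so x = 5/6.
Therefore Nation A plays s2 with probability 1 − 5/6 = 1/6.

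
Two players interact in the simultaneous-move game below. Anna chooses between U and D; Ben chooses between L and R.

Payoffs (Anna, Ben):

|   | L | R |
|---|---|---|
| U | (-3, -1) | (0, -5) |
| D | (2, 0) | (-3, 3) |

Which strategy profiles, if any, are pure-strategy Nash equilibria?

none

(U, L): Anna prefers D (2 > -3) — not an equilibrium.
(U, R): Ben prefers L (-1 > -5) — not an equilibrium.
(D, L): Ben prefers R (3 > 0) — not an equilibrium.
(D, R): Anna prefers U (0 > -3) — not an equilibrium.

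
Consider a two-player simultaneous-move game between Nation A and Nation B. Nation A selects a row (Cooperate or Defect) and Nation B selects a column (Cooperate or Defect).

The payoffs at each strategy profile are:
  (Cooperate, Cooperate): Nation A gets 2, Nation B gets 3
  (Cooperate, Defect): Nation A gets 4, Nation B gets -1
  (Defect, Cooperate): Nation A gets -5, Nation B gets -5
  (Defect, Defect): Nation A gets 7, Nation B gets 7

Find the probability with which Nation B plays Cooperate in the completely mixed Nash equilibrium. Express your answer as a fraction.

Let q be the probability that Nation B plays Cooperate. In a completely mixed equilibrium, Nation A must be indifferent between Cooperate and Defect.
Nation A's expected payoff from Cooperate is 2q + 4(1−q); from Defect it is −5q + 7(1−q).
Setting these equal: −2q + 4 = −12q + 7, so q = 3/10.

3/10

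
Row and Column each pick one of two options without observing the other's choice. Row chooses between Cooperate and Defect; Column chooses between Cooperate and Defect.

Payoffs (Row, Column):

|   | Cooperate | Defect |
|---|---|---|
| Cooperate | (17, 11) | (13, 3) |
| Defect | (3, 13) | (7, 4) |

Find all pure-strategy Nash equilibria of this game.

(Cooperate, Cooperate): Row gets 17 ≥ 3 from Defect, and Column gets 11 ≥ 3 from Defect — Nash equilibrium.
(Cooperate, Defect): Column prefers Cooperate (11 > 3) — not an equilibrium.
(Defect, Cooperate): Row prefers Cooperate (17 > 3) — not an equilibrium.
(Defect, Defect): Row prefers Cooperate (13 > 7); Column prefers Cooperate (13 > 4) — not an equilibrium.

(Cooperate, Cooperate)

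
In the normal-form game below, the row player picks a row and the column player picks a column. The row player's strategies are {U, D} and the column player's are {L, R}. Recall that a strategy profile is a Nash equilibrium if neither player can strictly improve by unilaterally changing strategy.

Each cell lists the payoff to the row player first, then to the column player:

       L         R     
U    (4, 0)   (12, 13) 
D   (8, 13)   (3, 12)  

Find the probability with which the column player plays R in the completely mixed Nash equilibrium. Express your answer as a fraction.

4/13

Let y be the probability that the column player plays L. In a completely mixed equilibrium, the row player must be indifferent between U and D.
The row player's expected payoff from U is 4y + 12(1−y); from D it is 8y + 3(1−y).
Setting these equal: −8y + 12 = 5y + 3, so y = 9/13.
Therefore the column player plays R with probability 1 − 9/13 = 4/13.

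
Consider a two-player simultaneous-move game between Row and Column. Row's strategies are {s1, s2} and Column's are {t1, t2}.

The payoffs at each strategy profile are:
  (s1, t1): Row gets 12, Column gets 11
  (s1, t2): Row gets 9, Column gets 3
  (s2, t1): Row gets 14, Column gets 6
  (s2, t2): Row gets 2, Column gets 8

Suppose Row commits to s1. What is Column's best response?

Against s1, Column earns 11 from t1 and 3 from t2.
So t1 is the best response.

t1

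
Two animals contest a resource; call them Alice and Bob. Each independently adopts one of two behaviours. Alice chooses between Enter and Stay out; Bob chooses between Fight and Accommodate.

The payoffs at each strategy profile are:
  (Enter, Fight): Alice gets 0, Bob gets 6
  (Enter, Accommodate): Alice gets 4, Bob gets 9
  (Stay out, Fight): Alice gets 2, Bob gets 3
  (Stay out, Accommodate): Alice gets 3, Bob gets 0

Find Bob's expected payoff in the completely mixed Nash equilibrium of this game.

First find p, the probability Alice plays Enter, from Bob's indifference between Fight and Accommodate: 6p + 3(1−p) = 9p, giving p = 1/2.
Since Bob is indifferent in equilibrium, Bob's expected payoff equals the payoff from either column against (1/2, 1/2). Using Fight: 6(1/2) + 3(1/2) = 9/2.

9/2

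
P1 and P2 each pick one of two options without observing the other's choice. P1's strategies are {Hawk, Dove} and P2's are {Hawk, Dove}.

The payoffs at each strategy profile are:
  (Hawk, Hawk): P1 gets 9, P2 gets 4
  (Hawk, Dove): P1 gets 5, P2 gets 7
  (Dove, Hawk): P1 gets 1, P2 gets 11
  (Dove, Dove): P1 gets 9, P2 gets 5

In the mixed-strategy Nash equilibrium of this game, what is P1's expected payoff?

19/3

First find y, the probability P2 plays Hawk, from P1's indifference between Hawk and Dove: 9y + 5(1−y) = y + 9(1−y), giving y = 1/3.
Since P1 is indifferent in equilibrium, P1's expected payoff equals the payoff from either row against (1/3, 2/3). Using Hawk: 9(1/3) + 5(2/3) = 19/3.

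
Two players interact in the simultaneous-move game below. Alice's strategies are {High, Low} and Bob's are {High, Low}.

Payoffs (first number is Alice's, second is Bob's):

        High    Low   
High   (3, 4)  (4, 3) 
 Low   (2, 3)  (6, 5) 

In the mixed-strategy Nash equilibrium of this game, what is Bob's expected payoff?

First find p, the probability Alice plays High, from Bob's indifference between High and Low: 4p + 3(1−p) = 3p + 5(1−p), giving p = 2/3.
Since Bob is indifferent in equilibrium, Bob's expected payoff equals the payoff from either column against (2/3, 1/3). Using High: 4(2/3) + 3(1/3) = 11/3.

11/3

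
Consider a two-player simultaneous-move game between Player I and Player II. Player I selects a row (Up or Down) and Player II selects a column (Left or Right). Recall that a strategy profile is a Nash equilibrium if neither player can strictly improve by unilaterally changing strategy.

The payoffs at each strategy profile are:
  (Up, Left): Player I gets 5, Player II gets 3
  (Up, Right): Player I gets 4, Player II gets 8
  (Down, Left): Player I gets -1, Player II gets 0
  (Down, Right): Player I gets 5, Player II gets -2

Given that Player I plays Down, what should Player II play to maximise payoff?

Left

Against Down, Player II earns 0 from Left and -2 from Right.
So Left is the best response.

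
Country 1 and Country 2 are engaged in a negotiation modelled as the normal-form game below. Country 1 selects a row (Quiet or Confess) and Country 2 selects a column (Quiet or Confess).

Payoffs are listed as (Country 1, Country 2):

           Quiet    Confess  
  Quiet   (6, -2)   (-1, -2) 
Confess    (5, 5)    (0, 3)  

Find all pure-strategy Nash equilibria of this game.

(Quiet, Quiet): Country 1 gets 6 ≥ 5 from Confess, and Country 2 gets -2 ≥ -2 from Confess — Nash equilibrium.
(Quiet, Confess): Country 1 prefers Confess (0 > -1) — not an equilibrium.
(Confess, Quiet): Country 1 prefers Quiet (6 > 5) — not an equilibrium.
(Confess, Confess): Country 2 prefers Quiet (5 > 3) — not an equilibrium.

(Quiet, Quiet)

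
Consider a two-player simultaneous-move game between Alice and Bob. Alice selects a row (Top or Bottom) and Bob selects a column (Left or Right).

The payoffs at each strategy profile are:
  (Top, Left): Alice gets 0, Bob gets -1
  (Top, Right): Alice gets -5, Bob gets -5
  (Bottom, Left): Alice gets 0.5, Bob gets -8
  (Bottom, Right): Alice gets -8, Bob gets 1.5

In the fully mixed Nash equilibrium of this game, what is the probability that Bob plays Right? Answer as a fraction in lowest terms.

1/7

Let q be the probability that Bob plays Left. In a completely mixed equilibrium, Alice must be indifferent between Top and Bottom.
Alice's expected payoff from Top is −5(1−q); from Bottom it is 0.5q − 8(1−q).
Setting these equal: 5q − 5 = 8.5q − 8, so q = 6/7.
Therefore Bob plays Right with probability 1 − 6/7 = 1/7.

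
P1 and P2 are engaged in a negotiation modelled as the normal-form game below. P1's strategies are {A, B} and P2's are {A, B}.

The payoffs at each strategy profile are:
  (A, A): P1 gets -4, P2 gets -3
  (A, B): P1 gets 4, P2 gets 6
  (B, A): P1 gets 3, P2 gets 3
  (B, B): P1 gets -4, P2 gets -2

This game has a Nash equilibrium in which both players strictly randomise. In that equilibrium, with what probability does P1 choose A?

5/14

Let x be the probability that P1 plays A. In a completely mixed equilibrium, P2 must be indifferent between A and B.
P2's expected payoff from A is −3x + 3(1−x); from B it is 6x − 2(1−x).
Setting these equal: −6x + 3 = 8x − 2, so x = 5/14.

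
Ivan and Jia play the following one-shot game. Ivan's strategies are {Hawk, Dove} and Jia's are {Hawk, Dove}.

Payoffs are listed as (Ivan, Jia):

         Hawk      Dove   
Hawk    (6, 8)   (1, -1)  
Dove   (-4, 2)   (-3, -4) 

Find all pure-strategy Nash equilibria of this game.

(Hawk, Hawk): Ivan gets 6 ≥ -4 from Dove, and Jia gets 8 ≥ -1 from Dove — Nash equilibrium.
(Hawk, Dove): Jia prefers Hawk (8 > -1) — not an equilibrium.
(Dove, Hawk): Ivan prefers Hawk (6 > -4) — not an equilibrium.
(Dove, Dove): Ivan prefers Hawk (1 > -3); Jia prefers Hawk (2 > -4) — not an equilibrium.

(Hawk, Hawk)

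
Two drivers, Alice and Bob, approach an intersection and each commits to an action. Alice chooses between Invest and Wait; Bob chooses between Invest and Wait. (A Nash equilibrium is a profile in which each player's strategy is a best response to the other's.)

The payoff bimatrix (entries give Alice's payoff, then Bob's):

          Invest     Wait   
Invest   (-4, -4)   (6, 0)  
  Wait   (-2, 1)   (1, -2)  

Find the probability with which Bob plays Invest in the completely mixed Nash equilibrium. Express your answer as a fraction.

Let y be the probability that Bob plays Invest. In a completely mixed equilibrium, Alice must be indifferent between Invest and Wait.
Alice's expected payoff from Invest is −4y + 6(1−y); from Wait it is −2y + (1−y).
Setting these equal: −10y + 6 = −3y + 1, so y = 5/7.

5/7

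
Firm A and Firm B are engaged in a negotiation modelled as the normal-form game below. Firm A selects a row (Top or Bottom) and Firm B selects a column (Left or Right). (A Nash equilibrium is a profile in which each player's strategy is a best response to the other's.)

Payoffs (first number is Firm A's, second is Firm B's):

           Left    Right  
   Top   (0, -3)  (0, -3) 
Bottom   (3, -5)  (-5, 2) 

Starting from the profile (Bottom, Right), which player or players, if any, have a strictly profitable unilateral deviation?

Firm A

Firm A at (Bottom, Right) earns -5; deviating to Top yields 0 — a strict improvement.
Firm B earns 2; deviating to Left yields -5 — not better.
Only Firm A has a strictly profitable deviation.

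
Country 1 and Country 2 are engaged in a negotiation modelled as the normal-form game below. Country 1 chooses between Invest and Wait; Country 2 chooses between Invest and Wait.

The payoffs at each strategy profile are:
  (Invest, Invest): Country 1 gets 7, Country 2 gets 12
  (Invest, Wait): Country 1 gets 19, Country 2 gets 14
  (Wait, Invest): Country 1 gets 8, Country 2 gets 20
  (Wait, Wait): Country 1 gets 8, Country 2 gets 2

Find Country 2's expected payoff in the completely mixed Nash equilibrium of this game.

First find p, the probability Country 1 plays Invest, from Country 2's indifference between Invest and Wait: 12p + 20(1−p) = 14p + 2(1−p), giving p = 9/10.
Since Country 2 is indifferent in equilibrium, Country 2's expected payoff equals the payoff from either column against (9/10, 1/10). Using Invest: 12(9/10) + 20(1/10) = 64/5.

64/5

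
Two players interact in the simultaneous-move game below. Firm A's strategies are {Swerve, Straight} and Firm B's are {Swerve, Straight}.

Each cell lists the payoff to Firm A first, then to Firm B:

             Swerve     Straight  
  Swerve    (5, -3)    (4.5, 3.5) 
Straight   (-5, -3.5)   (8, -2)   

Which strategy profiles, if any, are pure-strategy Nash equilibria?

(Swerve, Swerve): Firm B prefers Straight (3.5 > -3) — not an equilibrium.
(Swerve, Straight): Firm A prefers Straight (8 > 4.5) — not an equilibrium.
(Straight, Swerve): Firm A prefers Swerve (5 > -5); Firm B prefers Straight (-2 > -3.5) — not an equilibrium.
(Straight, Straight): Firm A gets 8 ≥ 4.5 from Swerve, and Firm B gets -2 ≥ -3.5 from Swerve — Nash equilibrium.

(Straight, Straight)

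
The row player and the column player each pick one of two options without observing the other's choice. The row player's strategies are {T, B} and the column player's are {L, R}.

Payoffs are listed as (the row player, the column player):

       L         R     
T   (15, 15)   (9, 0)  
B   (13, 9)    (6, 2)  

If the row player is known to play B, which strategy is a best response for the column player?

L

Against B, the column player earns 9 from L and 2 from R.
So L is the best response.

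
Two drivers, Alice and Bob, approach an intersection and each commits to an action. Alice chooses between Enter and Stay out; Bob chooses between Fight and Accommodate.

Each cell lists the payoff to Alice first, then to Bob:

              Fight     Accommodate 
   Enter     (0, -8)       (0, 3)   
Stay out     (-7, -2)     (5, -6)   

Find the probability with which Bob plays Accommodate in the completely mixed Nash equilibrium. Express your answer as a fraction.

7/12

Let y be the probability that Bob plays Fight. In a completely mixed equilibrium, Alice must be indifferent between Enter and Stay out.
Alice's expected payoff from Enter is 0; from Stay out it is −7y + 5(1−y).
Setting these equal: 0 = −12y + 5, so y = 5/12.
Therefore Bob plays Accommodate with probability 1 − 5/12 = 7/12.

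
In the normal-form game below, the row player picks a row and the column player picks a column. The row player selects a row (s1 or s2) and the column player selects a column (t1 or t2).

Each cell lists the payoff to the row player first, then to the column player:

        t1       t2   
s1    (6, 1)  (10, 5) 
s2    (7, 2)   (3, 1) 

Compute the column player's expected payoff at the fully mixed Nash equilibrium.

First find p, the probability the row player plays s1, from the column player's indifference between t1 and t2: p + 2(1−p) = 5p + (1−p), giving p = 1/5.
Since the column player is indifferent in equilibrium, the column player's expected payoff equals the payoff from either column against (1/5, 4/5). Using t1: (1/5) + 2(4/5) = 9/5.

9/5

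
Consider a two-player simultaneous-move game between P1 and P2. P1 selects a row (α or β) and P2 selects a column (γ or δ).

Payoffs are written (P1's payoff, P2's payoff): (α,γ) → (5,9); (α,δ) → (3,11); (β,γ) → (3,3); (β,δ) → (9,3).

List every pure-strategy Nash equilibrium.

(β, δ)

(α, γ): P2 prefers δ (11 > 9) — not an equilibrium.
(α, δ): P1 prefers β (9 > 3) — not an equilibrium.
(β, γ): P1 prefers α (5 > 3) — not an equilibrium.
(β, δ): P1 gets 9 ≥ 3 from α, and P2 gets 3 ≥ 3 from γ — Nash equilibrium.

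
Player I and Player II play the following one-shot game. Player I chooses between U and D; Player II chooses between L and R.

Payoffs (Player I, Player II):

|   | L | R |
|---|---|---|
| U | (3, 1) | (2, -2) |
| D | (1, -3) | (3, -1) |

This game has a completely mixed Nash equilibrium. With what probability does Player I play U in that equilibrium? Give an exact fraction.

Let x be the probability that Player I plays U. In a completely mixed equilibrium, Player II must be indifferent between L and R.
Player II's expected payoff from L is x − 3(1−x); from R it is −2x − (1−x).
Setting these equal: 4x − 3 = −x − 1, so x = 2/5.

2/5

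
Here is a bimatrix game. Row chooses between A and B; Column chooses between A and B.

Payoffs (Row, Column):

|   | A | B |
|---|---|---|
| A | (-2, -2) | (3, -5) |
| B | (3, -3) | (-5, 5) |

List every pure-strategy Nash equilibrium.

none

(A, A): Row prefers B (3 > -2) — not an equilibrium.
(A, B): Column prefers A (-2 > -5) — not an equilibrium.
(B, A): Column prefers B (5 > -3) — not an equilibrium.
(B, B): Row prefers A (3 > -5) — not an equilibrium.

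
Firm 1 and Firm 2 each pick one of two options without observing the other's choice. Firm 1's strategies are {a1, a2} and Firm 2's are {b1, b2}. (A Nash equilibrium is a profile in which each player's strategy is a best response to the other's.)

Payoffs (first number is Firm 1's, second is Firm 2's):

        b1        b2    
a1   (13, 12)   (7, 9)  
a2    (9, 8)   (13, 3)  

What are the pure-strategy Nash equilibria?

(a1, b1)

(a1, b1): Firm 1 gets 13 ≥ 9 from a2, and Firm 2 gets 12 ≥ 9 from b2 — Nash equilibrium.
(a1, b2): Firm 1 prefers a2 (13 > 7); Firm 2 prefers b1 (12 > 9) — not an equilibrium.
(a2, b1): Firm 1 prefers a1 (13 > 9) — not an equilibrium.
(a2, b2): Firm 2 prefers b1 (8 > 3) — not an equilibrium.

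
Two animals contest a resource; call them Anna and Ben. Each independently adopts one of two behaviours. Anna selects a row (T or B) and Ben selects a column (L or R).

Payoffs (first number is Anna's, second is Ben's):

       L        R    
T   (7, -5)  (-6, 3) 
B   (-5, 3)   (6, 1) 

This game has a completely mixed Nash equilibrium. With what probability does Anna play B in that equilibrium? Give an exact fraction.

Let x be the probability that Anna plays T. In a completely mixed equilibrium, Ben must be indifferent between L and R.
Ben's expected payoff from L is −5x + 3(1−x); from R it is 3x + (1−x).
Setting these equal: −8x + 3 = 2x + 1, so x = 1/5.
Therefore Anna plays B with probability 1 − 1/5 = 4/5.

4/5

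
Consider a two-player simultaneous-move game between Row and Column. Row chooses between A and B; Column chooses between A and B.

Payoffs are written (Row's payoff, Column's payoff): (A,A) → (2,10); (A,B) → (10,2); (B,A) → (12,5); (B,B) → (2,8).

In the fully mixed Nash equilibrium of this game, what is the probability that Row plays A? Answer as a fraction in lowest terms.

3/11

Let r be the probability that Row plays A. In a completely mixed equilibrium, Column must be indifferent between A and B.
Column's expected payoff from A is 10r + 5(1−r); from B it is 2r + 8(1−r).
Setting these equal: 5r + 5 = −6r + 8, so r = 3/11.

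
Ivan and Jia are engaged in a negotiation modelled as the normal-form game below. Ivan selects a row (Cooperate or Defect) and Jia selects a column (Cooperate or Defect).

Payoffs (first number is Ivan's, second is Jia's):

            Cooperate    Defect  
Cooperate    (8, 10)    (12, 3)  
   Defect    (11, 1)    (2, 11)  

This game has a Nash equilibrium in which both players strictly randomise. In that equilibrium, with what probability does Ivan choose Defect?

7/17

Let r be the probability that Ivan plays Cooperate. In a completely mixed equilibrium, Jia must be indifferent between Cooperate and Defect.
Jia's expected payoff from Cooperate is 10r + (1−r); from Defect it is 3r + 11(1−r).
Setting these equal: 9r + 1 = −8r + 11, so r = 10/17.
Therefore Ivan plays Defect with probability 1 − 10/17 = 7/17.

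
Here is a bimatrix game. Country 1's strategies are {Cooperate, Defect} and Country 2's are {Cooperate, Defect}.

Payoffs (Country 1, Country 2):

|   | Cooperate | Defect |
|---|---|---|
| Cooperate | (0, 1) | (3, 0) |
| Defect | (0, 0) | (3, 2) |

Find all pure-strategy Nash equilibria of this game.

(Cooperate, Cooperate) and (Defect, Defect)

(Cooperate, Cooperate): Country 1 gets 0 ≥ 0 from Defect, and Country 2 gets 1 ≥ 0 from Defect — Nash equilibrium.
(Cooperate, Defect): Country 2 prefers Cooperate (1 > 0) — not an equilibrium.
(Defect, Cooperate): Country 2 prefers Defect (2 > 0) — not an equilibrium.
(Defect, Defect): Country 1 gets 3 ≥ 3 from Cooperate, and Country 2 gets 2 ≥ 0 from Cooperate — Nash equilibrium.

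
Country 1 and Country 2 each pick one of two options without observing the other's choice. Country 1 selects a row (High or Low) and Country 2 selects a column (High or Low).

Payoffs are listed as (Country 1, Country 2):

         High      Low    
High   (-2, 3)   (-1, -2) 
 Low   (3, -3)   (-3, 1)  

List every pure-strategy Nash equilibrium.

none

(High, High): Country 1 prefers Low (3 > -2) — not an equilibrium.
(High, Low): Country 2 prefers High (3 > -2) — not an equilibrium.
(Low, High): Country 2 prefers Low (1 > -3) — not an equilibrium.
(Low, Low): Country 1 prefers High (-1 > -3) — not an equilibrium.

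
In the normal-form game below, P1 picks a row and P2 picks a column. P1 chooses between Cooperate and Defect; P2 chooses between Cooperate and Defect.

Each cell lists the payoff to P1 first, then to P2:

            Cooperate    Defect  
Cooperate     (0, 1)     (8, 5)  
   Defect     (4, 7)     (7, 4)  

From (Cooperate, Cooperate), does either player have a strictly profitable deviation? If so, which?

Both

P1 at (Cooperate, Cooperate) earns 0; deviating to Defect yields 4 — a strict improvement.
P2 earns 1; deviating to Defect yields 5 — a strict improvement.
Both P1 and P2 have strictly profitable deviations.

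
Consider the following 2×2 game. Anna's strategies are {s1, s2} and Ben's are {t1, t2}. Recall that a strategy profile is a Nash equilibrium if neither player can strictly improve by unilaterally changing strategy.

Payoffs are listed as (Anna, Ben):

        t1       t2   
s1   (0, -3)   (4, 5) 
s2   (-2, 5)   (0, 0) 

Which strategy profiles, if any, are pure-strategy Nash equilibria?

(s1, t1): Ben prefers t2 (5 > -3) — not an equilibrium.
(s1, t2): Anna gets 4 ≥ 0 from s2, and Ben gets 5 ≥ -3 from t1 — Nash equilibrium.
(s2, t1): Anna prefers s1 (0 > -2) — not an equilibrium.
(s2, t2): Anna prefers s1 (4 > 0); Ben prefers t1 (5 > 0) — not an equilibrium.

(s1, t2)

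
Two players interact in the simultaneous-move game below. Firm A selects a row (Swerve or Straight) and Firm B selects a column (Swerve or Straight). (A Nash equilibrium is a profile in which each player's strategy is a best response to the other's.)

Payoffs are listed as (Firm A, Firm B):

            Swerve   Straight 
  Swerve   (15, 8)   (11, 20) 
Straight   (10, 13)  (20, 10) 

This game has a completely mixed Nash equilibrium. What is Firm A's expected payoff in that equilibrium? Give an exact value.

95/7

First find q, the probability Firm B plays Swerve, from Firm A's indifference between Swerve and Straight: 15q + 11(1−q) = 10q + 20(1−q), giving q = 9/14.
Since Firm A is indifferent in equilibrium, Firm A's expected payoff equals the payoff from either row against (9/14, 5/14). Using Swerve: 15(9/14) + 11(5/14) = 95/7.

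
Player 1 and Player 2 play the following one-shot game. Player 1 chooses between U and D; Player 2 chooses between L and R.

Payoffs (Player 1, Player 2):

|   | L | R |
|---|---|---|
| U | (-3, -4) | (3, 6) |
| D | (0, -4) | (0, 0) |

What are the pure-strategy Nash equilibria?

(U, L): Player 1 prefers D (0 > -3); Player 2 prefers R (6 > -4) — not an equilibrium.
(U, R): Player 1 gets 3 ≥ 0 from D, and Player 2 gets 6 ≥ -4 from L — Nash equilibrium.
(D, L): Player 2 prefers R (0 > -4) — not an equilibrium.
(D, R): Player 1 prefers U (3 > 0) — not an equilibrium.

(U, R)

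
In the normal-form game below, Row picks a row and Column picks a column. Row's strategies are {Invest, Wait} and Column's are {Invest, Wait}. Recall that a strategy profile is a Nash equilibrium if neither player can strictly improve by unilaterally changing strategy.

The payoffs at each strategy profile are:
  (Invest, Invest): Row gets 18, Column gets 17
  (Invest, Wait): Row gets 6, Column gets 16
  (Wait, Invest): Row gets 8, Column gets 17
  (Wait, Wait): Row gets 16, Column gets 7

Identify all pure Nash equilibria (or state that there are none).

(Invest, Invest): Row gets 18 ≥ 8 from Wait, and Column gets 17 ≥ 16 from Wait — Nash equilibrium.
(Invest, Wait): Row prefers Wait (16 > 6); Column prefers Invest (17 > 16) — not an equilibrium.
(Wait, Invest): Row prefers Invest (18 > 8) — not an equilibrium.
(Wait, Wait): Column prefers Invest (17 > 7) — not an equilibrium.

(Invest, Invest)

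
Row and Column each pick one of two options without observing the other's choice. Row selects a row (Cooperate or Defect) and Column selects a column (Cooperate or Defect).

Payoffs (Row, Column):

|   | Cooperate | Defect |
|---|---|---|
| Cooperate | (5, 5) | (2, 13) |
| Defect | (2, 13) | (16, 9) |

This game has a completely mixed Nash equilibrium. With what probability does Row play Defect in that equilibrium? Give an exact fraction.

Let r be the probability that Row plays Cooperate. In a completely mixed equilibrium, Column must be indifferent between Cooperate and Defect.
Column's expected payoff from Cooperate is 5r + 13(1−r); from Defect it is 13r + 9(1−r).
Setting these equal: −8r + 13 = 4r + 9, so r = 1/3.
Therefore Row plays Defect with probability 1 − 1/3 = 2/3.

2/3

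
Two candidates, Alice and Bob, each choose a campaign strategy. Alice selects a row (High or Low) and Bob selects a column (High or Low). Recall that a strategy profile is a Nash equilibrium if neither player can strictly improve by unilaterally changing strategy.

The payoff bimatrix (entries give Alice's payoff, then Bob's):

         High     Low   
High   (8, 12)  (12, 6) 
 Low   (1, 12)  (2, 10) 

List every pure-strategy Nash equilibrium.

(High, High)

(High, High): Alice gets 8 ≥ 1 from Low, and Bob gets 12 ≥ 6 from Low — Nash equilibrium.
(High, Low): Bob prefers High (12 > 6) — not an equilibrium.
(Low, High): Alice prefers High (8 > 1) — not an equilibrium.
(Low, Low): Alice prefers High (12 > 2); Bob prefers High (12 > 10) — not an equilibrium.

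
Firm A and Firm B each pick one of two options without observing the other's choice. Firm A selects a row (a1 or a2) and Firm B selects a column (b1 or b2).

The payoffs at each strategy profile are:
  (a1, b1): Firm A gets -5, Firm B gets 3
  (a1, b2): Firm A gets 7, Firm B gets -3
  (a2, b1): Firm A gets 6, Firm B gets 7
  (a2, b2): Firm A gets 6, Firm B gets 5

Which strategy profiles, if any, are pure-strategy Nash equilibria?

(a2, b1)

(a1, b1): Firm A prefers a2 (6 > -5) — not an equilibrium.
(a1, b2): Firm B prefers b1 (3 > -3) — not an equilibrium.
(a2, b1): Firm A gets 6 ≥ -5 from a1, and Firm B gets 7 ≥ 5 from b2 — Nash equilibrium.
(a2, b2): Firm A prefers a1 (7 > 6); Firm B prefers b1 (7 > 5) — not an equilibrium.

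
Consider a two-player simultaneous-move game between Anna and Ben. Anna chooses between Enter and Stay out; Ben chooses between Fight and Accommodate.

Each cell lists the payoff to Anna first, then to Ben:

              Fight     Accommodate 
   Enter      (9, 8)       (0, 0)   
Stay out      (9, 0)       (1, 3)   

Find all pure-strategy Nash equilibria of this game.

(Enter, Fight) and (Stay out, Accommodate)

(Enter, Fight): Anna gets 9 ≥ 9 from Stay out, and Ben gets 8 ≥ 0 from Accommodate — Nash equilibrium.
(Enter, Accommodate): Anna prefers Stay out (1 > 0); Ben prefers Fight (8 > 0) — not an equilibrium.
(Stay out, Fight): Ben prefers Accommodate (3 > 0) — not an equilibrium.
(Stay out, Accommodate): Anna gets 1 ≥ 0 from Enter, and Ben gets 3 ≥ 0 from Fight — Nash equilibrium.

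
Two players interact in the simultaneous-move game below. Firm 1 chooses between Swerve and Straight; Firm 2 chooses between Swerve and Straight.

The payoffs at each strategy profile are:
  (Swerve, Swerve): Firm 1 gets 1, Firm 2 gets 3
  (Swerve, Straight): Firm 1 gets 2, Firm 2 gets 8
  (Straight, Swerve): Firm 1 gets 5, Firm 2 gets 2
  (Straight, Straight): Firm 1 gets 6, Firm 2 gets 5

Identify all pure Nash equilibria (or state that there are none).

(Swerve, Swerve): Firm 1 prefers Straight (5 > 1); Firm 2 prefers Straight (8 > 3) — not an equilibrium.
(Swerve, Straight): Firm 1 prefers Straight (6 > 2) — not an equilibrium.
(Straight, Swerve): Firm 2 prefers Straight (5 > 2) — not an equilibrium.
(Straight, Straight): Firm 1 gets 6 ≥ 2 from Swerve, and Firm 2 gets 5 ≥ 2 from Swerve — Nash equilibrium.

(Straight, Straight)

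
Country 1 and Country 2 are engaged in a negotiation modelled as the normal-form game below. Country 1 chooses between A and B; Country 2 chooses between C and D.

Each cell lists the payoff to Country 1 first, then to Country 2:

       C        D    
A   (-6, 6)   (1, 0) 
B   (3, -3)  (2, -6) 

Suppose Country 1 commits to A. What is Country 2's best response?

C

Against A, Country 2 earns 6 from C and 0 from D.
So C is the best response.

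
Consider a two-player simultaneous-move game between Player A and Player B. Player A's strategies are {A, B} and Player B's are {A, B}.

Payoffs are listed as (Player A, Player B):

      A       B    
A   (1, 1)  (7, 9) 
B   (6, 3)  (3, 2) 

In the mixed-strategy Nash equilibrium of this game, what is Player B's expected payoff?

First find x, the probability Player A plays A, from Player B's indifference between A and B: x + 3(1−x) = 9x + 2(1−x), giving x = 1/9.
Since Player B is indifferent in equilibrium, Player B's expected payoff equals the payoff from either column against (1/9, 8/9). Using A: (1/9) + 3(8/9) = 25/9.

25/9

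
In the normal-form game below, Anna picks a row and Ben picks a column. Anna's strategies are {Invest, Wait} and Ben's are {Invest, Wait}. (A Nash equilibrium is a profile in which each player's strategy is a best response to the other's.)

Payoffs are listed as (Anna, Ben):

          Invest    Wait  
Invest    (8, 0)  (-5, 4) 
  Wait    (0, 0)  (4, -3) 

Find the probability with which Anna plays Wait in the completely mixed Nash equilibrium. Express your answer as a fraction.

4/7

Let x be the probability that Anna plays Invest. In a completely mixed equilibrium, Ben must be indifferent between Invest and Wait.
Ben's expected payoff from Invest is 0; from Wait it is 4x − 3(1−x).
Setting these equal: 0 = 7x − 3, so x = 3/7.
Therefore Anna plays Wait with probability 1 − 3/7 = 4/7.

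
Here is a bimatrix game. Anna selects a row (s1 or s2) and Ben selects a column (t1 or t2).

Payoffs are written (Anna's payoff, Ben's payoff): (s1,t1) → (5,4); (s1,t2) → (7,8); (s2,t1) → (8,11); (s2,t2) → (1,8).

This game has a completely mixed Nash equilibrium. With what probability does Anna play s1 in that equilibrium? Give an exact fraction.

Let p be the probability that Anna plays s1. In a completely mixed equilibrium, Ben must be indifferent between t1 and t2.
Ben's expected payoff from t1 is 4p + 11(1−p); from t2 it is 8p + 8(1−p).
Setting these equal: −7p + 11 = 8, so p = 3/7.

3/7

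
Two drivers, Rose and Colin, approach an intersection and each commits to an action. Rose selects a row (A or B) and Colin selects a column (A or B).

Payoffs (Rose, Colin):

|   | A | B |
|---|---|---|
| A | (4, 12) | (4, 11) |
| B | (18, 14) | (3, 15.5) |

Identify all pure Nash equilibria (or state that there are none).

none

(A, A): Rose prefers B (18 > 4) — not an equilibrium.
(A, B): Colin prefers A (12 > 11) — not an equilibrium.
(B, A): Colin prefers B (15.5 > 14) — not an equilibrium.
(B, B): Rose prefers A (4 > 3) — not an equilibrium.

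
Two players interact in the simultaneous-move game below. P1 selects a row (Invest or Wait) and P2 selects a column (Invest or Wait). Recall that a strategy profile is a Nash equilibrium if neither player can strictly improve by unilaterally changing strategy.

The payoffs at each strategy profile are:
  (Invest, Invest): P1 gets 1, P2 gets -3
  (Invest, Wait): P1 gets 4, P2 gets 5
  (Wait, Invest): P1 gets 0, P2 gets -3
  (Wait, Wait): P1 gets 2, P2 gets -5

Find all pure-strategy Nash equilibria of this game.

(Invest, Invest): P2 prefers Wait (5 > -3) — not an equilibrium.
(Invest, Wait): P1 gets 4 ≥ 2 from Wait, and P2 gets 5 ≥ -3 from Invest — Nash equilibrium.
(Wait, Invest): P1 prefers Invest (1 > 0) — not an equilibrium.
(Wait, Wait): P1 prefers Invest (4 > 2); P2 prefers Invest (-3 > -5) — not an equilibrium.

(Invest, Wait)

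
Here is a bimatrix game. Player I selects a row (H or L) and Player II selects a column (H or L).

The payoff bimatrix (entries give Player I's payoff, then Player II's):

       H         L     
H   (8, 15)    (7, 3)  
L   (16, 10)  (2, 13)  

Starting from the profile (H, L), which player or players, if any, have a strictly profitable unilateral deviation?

Player I at (H, L) earns 7; deviating to L yields 2 — not better.
Player II earns 3; deviating to H yields 15 — a strict improvement.
Only Player II has a strictly profitable deviation.

Player II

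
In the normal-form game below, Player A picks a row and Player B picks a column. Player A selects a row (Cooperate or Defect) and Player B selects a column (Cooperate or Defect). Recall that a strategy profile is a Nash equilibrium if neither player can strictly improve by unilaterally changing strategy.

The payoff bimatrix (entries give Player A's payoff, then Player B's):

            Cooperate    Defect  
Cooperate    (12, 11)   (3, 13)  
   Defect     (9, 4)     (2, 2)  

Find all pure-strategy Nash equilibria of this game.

(Cooperate, Defect)

(Cooperate, Cooperate): Player B prefers Defect (13 > 11) — not an equilibrium.
(Cooperate, Defect): Player A gets 3 ≥ 2 from Defect, and Player B gets 13 ≥ 11 from Cooperate — Nash equilibrium.
(Defect, Cooperate): Player A prefers Cooperate (12 > 9) — not an equilibrium.
(Defect, Defect): Player A prefers Cooperate (3 > 2); Player B prefers Cooperate (4 > 2) — not an equilibrium.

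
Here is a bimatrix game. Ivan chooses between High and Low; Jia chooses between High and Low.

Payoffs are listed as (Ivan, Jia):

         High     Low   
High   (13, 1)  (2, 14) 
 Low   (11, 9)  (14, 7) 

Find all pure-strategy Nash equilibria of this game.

(High, High): Jia prefers Low (14 > 1) — not an equilibrium.
(High, Low): Ivan prefers Low (14 > 2) — not an equilibrium.
(Low, High): Ivan prefers High (13 > 11) — not an equilibrium.
(Low, Low): Jia prefers High (9 > 7) — not an equilibrium.

none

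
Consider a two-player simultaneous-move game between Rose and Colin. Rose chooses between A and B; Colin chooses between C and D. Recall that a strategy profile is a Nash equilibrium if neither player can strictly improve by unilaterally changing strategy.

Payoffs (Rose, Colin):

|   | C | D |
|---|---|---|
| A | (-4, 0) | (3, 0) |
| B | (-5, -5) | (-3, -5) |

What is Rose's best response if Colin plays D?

Against D, Rose earns 3 from A and -3 from B.
So A is the best response.

A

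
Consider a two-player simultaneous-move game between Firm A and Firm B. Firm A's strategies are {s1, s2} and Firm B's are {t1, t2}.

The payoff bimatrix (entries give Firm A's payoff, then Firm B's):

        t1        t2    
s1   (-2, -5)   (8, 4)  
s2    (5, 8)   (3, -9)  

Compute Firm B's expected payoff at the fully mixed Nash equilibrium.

First find p, the probability Firm A plays s1, from Firm B's indifference between t1 and t2: −5p + 8(1−p) = 4p − 9(1−p), giving p = 17/26.
Since Firm B is indifferent in equilibrium, Firm B's expected payoff equals the payoff from either column against (17/26, 9/26). Using t1: −5(17/26) + 8(9/26) = -1/2.

-1/2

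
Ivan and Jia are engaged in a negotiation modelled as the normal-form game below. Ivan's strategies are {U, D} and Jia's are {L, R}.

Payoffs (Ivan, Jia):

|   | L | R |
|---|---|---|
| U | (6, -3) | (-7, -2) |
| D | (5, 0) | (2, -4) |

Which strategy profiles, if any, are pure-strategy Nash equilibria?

(U, L): Jia prefers R (-2 > -3) — not an equilibrium.
(U, R): Ivan prefers D (2 > -7) — not an equilibrium.
(D, L): Ivan prefers U (6 > 5) — not an equilibrium.
(D, R): Jia prefers L (0 > -4) — not an equilibrium.

none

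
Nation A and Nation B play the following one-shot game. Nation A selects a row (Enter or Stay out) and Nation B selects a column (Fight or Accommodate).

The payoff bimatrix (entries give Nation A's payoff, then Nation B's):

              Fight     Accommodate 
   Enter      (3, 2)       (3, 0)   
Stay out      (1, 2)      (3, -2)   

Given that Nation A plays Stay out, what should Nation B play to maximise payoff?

Fight

Against Stay out, Nation B earns 2 from Fight and -2 from Accommodate.
So Fight is the best response.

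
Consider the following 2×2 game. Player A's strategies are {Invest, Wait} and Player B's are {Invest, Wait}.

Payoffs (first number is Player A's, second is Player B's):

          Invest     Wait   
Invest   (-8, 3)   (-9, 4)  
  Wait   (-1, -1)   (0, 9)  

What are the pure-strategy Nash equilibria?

(Wait, Wait)

(Invest, Invest): Player A prefers Wait (-1 > -8); Player B prefers Wait (4 > 3) — not an equilibrium.
(Invest, Wait): Player A prefers Wait (0 > -9) — not an equilibrium.
(Wait, Invest): Player B prefers Wait (9 > -1) — not an equilibrium.
(Wait, Wait): Player A gets 0 ≥ -9 from Invest, and Player B gets 9 ≥ -1 from Invest — Nash equilibrium.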